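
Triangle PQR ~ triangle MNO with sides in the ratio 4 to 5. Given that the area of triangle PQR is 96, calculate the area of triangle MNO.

For similar figures, the area ratio equals the square of the side ratio.
Side ratio (PQR to MNO) = 4:5, so area ratio = 4^2:5^2 = 16:25.
If the area of PQR is 96, then the area of MNO = 96 * (25/16) = 150.

150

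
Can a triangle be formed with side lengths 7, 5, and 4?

Yes.
The triangle inequality requires that the sum of any two sides exceeds the third.
Here 4 + 5 = 9 > 7, so the condition is met.

Yes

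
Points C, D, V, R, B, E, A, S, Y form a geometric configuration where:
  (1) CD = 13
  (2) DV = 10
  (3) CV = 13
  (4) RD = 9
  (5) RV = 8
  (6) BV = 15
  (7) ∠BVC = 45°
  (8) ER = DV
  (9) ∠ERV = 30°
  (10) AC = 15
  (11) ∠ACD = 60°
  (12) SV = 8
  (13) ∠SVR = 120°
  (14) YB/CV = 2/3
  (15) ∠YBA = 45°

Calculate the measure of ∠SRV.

Step 1: By the law of cosines on triangle RVS: RS² = 8² + 8² − 2·8·8·cos(120°) = 192, so RS = 8·√3.
Step 2: By the inverse law of cosines on triangle SRV: cos(∠SRV) = ((8·√3)² + 8² − 8²) / (2·8·√3·8) = 192/221.7 = 0.866, so ∠SRV = 30°.

Therefore, the measure of angle ∠SRV = 30°.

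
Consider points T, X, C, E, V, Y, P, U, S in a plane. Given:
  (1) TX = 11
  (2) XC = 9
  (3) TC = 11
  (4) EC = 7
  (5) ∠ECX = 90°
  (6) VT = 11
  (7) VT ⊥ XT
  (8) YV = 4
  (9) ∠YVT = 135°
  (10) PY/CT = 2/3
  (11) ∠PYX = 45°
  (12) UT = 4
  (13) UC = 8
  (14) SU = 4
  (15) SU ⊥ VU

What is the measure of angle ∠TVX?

Step 1: By the law of cosines on triangle VTX: VX² = 11² + 11² − 2·11·11·cos(90°) = 242, so VX = 11·√2.
Step 2: By the inverse law of cosines on triangle TVX: cos(∠TVX) = (11² + (11·√2)² − 11²) / (2·11·11·√2) = 242/342.24 = 0.7071, so ∠TVX = 45°.

Therefore, the measure of angle ∠TVX = 45°.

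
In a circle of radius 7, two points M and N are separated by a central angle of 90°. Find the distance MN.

Chord = 2(7) sin(45°) = 7*sqrt(2)

7*sqrt(2)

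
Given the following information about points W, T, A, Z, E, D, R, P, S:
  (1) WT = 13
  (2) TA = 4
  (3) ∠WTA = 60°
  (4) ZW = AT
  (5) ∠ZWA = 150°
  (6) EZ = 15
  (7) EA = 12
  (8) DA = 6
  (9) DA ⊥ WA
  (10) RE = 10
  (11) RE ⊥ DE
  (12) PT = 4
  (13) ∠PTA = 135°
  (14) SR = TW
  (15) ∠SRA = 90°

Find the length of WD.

Step 1: By the law of cosines on triangle ATW: AW² = 4² + 13² − 2·4·13·cos(60°) = 133, so AW = √133.
Step 2: By the law of cosines on triangle WAD: WD² = √133² + 6² − 2·√133·6·cos(90°) = 169, so WD = 13.

Therefore, the length of WD = 13.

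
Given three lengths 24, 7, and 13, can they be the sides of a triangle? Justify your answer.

The longest side is 24. The other two sides sum to 7 + 13 = 20.
Since 20 ≤ 24, the two shorter sides cannot reach around to close the triangle.

No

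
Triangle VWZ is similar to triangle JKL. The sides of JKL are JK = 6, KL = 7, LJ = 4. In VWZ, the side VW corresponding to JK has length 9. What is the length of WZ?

Similar triangles have proportional sides. Setting up the proportion:
VW / JK = WZ / KL
9 / 6 = WZ / 7
WZ = 7 * 9 / 6 = 21/2.

21/2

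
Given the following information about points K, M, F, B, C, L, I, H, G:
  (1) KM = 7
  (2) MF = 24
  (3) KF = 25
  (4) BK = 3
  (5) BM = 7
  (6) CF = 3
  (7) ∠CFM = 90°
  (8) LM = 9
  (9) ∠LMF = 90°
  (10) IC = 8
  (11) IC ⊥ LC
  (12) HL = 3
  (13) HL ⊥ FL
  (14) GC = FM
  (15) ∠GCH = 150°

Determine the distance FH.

Step 1: By the law of cosines on triangle LMF: LF² = 9² + 24² − 2·9·24·cos(90°) = 657, so LF = 3·√73.
Step 2: By the law of cosines on triangle FLH: FH² = (3·√73)² + 3² − 2·3·√73·3·cos(90°) = 666, so FH = 3·√74.

Therefore, the length of FH = 3·√74.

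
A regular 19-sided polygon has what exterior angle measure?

Each exterior angle of a regular n-gon is 360 / n.
For n = 19: 360 / 19 = 360/19 degrees.

360/19 degrees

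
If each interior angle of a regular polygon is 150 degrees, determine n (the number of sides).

Exterior angle = 180 - 150 = 30. n = 360 / 30 = 12.

12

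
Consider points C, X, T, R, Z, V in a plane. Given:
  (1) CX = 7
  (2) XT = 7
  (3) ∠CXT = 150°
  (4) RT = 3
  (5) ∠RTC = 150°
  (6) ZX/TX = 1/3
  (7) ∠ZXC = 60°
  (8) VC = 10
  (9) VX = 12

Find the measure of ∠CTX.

Step 1: By the law of cosines on triangle TXC: TC² = 7² + 7² − 2·7·7·cos(150°) = 182.87, so TC ≈ 13.52.
Step 2: By the inverse law of cosines on triangle CTX: cos(∠CTX) = (13.52² + 7² − 7²) / (2·13.52·7) = 182.87/189.32 = 0.9659, so ∠CTX = 15°.

Therefore, the measure of angle ∠CTX = 15°.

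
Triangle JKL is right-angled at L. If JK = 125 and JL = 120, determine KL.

Rearranging the Pythagorean theorem to solve for the unknown leg:
leg^2 = hypotenuse^2 - known_leg^2 = 15625 - 14400 = 1225
leg = sqrt(1225) = 35.

35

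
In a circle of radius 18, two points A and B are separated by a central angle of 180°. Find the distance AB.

Chord = 2(18) sin(90°) = 36

36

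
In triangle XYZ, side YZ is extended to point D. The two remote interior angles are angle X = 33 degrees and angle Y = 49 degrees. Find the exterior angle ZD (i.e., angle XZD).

The interior angle at Z is 180 - 33 - 49 = 98 degrees.
The exterior angle and interior angle at Z are supplementary:
Exterior angle = 180 - 98 = 82 degrees.

82 degrees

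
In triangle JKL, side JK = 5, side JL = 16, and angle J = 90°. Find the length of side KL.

Since angle J = 90°, this is a right triangle and the law of cosines reduces to the Pythagorean theorem.
KL^2 = 5^2 + 16^2 = 281
KL = sqrt(281)

sqrt(281)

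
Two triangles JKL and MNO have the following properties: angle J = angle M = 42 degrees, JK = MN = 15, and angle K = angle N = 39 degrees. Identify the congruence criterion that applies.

The given information matches ASA: Two pairs of corresponding angles and the included side are equal (Angle-Side-Angle).

ASA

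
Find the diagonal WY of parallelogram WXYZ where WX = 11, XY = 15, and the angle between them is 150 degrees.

The diagonal of a parallelogram can be found by treating two adjacent sides and the diagonal as a triangle.
Applying the law of cosines with sides 11, 15 and included angle 150°:
d^2 = 121 + 225 - 330*cos(150°) = 165*sqrt(3) + 346
d = sqrt(165*sqrt(3) + 346)

sqrt(165*sqrt(3) + 346)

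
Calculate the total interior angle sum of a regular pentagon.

The sum of interior angles of an n-sided polygon is (n - 2) * 180.
For n = 5: (5 - 2) * 180 = 3 * 180 = 540 degrees.

540 degrees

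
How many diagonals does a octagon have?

Each of the 8 vertices connects to 5 non-adjacent vertices via diagonals.
Total connections = 8 × 5 = 40, but each diagonal is counted twice.
Number of diagonals = 40 / 2 = 20.

20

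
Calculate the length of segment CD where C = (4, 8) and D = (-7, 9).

d = sqrt((-11)^2 + (1)^2) = sqrt(122)

sqrt(122)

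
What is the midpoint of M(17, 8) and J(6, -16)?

M = ((x₁ + x₂)/2, (y₁ + y₂)/2)
= ((17 + 6)/2, (8 + -16)/2)
= (23/2, -8/2) = (23/2, -4)

(23/2, -4)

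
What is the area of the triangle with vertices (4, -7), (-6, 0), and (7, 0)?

Using the Shoelace formula for a triangle:
Area = (1/2)|x0(y1 - y2) + x1(y2 - y0) + x2(y0 - y1)|
Area = (1/2)|4(0 - 0) + -6(0 - -7) + 7(-7 - 0)|
Area = (1/2)|0 + -42 + -49|
Area = (1/2)|-91|
Area = (1/2)(91)
Area = 91/2

91/2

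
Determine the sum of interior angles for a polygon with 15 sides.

The sum of interior angles of an n-sided polygon is (n - 2) * 180.
For n = 15: (15 - 2) * 180 = 13 * 180 = 2340 degrees.

2340 degrees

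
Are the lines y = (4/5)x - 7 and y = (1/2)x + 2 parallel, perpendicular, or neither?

Slope of line 1: m1 = 4/5
Slope of line 2: m2 = 1/2
m1 != m2 (4/5 != 1/2), so not parallel.
m1 * m2 = (4/5) * (1/2) = 2/5 != -1, so not perpendicular.
The lines are neither parallel nor perpendicular.

Neither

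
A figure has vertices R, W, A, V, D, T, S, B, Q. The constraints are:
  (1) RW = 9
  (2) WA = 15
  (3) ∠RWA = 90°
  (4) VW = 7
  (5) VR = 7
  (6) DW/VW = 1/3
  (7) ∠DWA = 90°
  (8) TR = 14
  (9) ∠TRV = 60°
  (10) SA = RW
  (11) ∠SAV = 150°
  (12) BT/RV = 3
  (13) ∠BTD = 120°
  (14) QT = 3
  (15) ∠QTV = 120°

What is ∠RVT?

Step 1: By the law of cosines on triangle VRT: VT² = 7² + 14² − 2·7·14·cos(60°) = 147, so VT = 7·√3.
Step 2: By the inverse law of cosines on triangle RVT: cos(∠RVT) = (7² + (7·√3)² − 14²) / (2·7·7·√3) = 0/169.74 = 0, so ∠RVT = 90°.

Therefore, the measure of angle ∠RVT = 90°.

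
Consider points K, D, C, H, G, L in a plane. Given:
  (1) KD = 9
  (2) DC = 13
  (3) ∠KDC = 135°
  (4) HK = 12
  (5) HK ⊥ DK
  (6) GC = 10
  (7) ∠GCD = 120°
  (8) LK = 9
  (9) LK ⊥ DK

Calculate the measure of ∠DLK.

Step 1: By the law of cosines on triangle LKD: LD² = 9² + 9² − 2·9·9·cos(90°) = 162, so LD = 9·√2.
Step 2: By the inverse law of cosines on triangle DLK: cos(∠DLK) = ((9·√2)² + 9² − 9²) / (2·9·√2·9) = 162/229.1 = 0.7071, so ∠DLK = 45°.

Therefore, the measure of angle ∠DLK = 45°.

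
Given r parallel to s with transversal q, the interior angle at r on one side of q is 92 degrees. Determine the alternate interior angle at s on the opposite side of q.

Alternate interior angles are equal: 92 degrees.

92 degrees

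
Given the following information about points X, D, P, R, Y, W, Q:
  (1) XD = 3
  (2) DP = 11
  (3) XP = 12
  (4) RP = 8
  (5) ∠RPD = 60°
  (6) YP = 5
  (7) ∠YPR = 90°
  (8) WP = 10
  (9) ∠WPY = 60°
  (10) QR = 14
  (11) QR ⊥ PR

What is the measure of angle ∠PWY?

Step 1: By the law of cosines on triangle WPY: WY² = 10² + 5² − 2·10·5·cos(60°) = 75, so WY = 5·√3.
Step 2: By the inverse law of cosines on triangle PWY: cos(∠PWY) = (10² + (5·√3)² − 5²) / (2·10·5·√3) = 150/173.21 = 0.866, so ∠PWY = 30°.

Therefore, the measure of angle ∠PWY = 30°.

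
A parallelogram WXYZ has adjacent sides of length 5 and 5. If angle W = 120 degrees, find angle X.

Opposite sides of a parallelogram are parallel, so consecutive angles form co-interior angles on a transversal.
Co-interior angles sum to 180°, giving angle X = 180 - 120 = 60 degrees.

60 degrees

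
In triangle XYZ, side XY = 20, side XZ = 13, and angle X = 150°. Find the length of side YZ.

Law of cosines: YZ^2 = 20^2 + 13^2 - 2(20)(13)cos(150°) = 260*sqrt(3) + 569, so YZ = sqrt(260*sqrt(3) + 569).

sqrt(260*sqrt(3) + 569)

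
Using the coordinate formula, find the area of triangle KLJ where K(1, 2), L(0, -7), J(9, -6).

Shoelace: Area = (1/2)|1(-7--6) + 0(-6-2) + 9(2--7)| = (1/2)(80) = 40

40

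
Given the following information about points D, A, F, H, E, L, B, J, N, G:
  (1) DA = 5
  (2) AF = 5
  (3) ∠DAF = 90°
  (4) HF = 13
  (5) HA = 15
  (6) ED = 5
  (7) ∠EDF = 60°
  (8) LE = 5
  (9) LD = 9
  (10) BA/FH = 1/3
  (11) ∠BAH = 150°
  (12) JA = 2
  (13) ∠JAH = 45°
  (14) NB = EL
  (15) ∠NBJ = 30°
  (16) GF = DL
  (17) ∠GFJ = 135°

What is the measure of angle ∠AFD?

Step 1: By the law of cosines on triangle FAD: FD² = 5² + 5² − 2·5·5·cos(90°) = 50, so FD = 5·√2.
Step 2: By the inverse law of cosines on triangle AFD: cos(∠AFD) = (5² + (5·√2)² − 5²) / (2·5·5·√2) = 50/70.71 = 0.7071, so ∠AFD = 45°.

Therefore, the measure of angle ∠AFD = 45°.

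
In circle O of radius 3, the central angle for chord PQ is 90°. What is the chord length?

Chord length = 2r sin(θ/2)
= 2 × 3 × sin(90°/2)
= 2 × 3 × sin(45°)
= 3*sqrt(2)

3*sqrt(2)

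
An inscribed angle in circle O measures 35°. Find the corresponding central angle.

The inscribed angle theorem states that a central angle is always twice any inscribed angle that subtends the same arc.
Since the inscribed angle is 35°, the central angle = 2 × 35° = 70°.

70°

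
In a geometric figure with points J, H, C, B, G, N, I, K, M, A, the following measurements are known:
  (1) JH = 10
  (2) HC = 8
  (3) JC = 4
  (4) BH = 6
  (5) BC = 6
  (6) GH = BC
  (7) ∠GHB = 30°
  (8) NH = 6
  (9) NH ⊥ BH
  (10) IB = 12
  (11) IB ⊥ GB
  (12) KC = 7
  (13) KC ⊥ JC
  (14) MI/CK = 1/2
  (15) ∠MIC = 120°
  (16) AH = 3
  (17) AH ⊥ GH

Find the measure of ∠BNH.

Step 1: By the law of cosines on triangle NHB: NB² = 6² + 6² − 2·6·6·cos(90°) = 72, so NB = 6·√2.
Step 2: By the inverse law of cosines on triangle BNH: cos(∠BNH) = ((6·√2)² + 6² − 6²) / (2·6·√2·6) = 72/101.82 = 0.7071, so ∠BNH = 45°.

Therefore, the measure of angle ∠BNH = 45°.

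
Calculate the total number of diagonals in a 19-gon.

Total line segments between 19 vertices = C(19,2) = 171.
Subtract the 19 sides: 171 - 19 = 152 diagonals.

152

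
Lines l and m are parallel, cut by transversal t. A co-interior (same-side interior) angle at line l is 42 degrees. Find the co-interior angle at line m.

Co-interior angles (same-side interior) formed by parallel lines and a transversal are supplementary (sum to 180 degrees).
The given angle is 42 degrees.
The co-interior angle = 180 - 42 = 138 degrees.

138 degrees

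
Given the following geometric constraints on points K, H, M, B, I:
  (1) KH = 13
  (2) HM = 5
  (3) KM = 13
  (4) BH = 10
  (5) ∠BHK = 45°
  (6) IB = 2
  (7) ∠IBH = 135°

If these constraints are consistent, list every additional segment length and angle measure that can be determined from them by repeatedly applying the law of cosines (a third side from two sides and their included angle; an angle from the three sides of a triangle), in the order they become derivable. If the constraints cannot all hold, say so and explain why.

The constraints are consistent. Derivable facts, in order:
After 1 step:
- HI ≈ 11.5
- KB ≈ 9.23
- ∠HKM = 22.17°
- ∠HMK = 78.91°
- ∠KHM = 78.91°
After 2 steps:
- ∠BHI = 7.06°
- ∠BIH = 37.94°
- ∠BKH = 50.02°
- ∠HBK = 84.98°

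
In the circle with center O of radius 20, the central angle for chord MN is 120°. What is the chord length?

Chord = 2(20) sin(60°) = 20*sqrt(3)

20*sqrt(3)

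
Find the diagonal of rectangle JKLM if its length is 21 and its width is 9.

d = sqrt(21^2 + 9^2) = sqrt(522) = 3*sqrt(58)

3*sqrt(58)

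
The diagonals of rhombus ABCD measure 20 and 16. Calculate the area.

Area of a rhombus = (d1 * d2) / 2
Area = (20 * 16) / 2
Area = 320 / 2
Area = 160

160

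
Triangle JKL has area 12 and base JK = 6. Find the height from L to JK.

Rearranging the area formula Area = (1/2) * base * height:
height = 2 * Area / base = 2 * 12 / 6 = 4.

4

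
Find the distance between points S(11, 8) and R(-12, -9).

d = sqrt((-23)^2 + (-17)^2) = sqrt(818)

sqrt(818)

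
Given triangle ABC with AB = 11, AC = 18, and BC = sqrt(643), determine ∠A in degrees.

By the inverse law of cosines: cos(A) = (AB² + AC² - BC²) / (2 × AB × AC)
cos(A) = (11² + 18² - (sqrt(643))²) / (2 × 11 × 18)
cos(A) = (121 + 324 - (643)) / 396
cos(A) = -1/2
A = arccos(-1/2) = 120°

120°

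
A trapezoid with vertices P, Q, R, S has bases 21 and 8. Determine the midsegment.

The midsegment of a trapezoid = (base1 + base2) / 2
midsegment = (21 + 8) / 2
midsegment = 29 / 2
midsegment = 29/2

29/2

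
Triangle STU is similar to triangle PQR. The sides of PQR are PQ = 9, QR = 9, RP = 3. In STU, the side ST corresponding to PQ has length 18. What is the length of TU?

k = 18/9 = 2. TU = 2 * 9 = 18.

18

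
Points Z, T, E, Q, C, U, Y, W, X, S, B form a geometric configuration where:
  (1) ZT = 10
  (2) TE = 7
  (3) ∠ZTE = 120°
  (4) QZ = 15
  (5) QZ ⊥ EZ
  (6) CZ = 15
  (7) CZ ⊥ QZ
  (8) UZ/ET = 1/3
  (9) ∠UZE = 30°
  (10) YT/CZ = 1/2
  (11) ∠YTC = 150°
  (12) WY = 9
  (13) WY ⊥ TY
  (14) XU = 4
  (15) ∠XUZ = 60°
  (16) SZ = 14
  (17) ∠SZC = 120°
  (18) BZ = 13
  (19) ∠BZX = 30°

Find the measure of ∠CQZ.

Step 1: By the law of cosines on triangle QZC: QC² = 15² + 15² − 2·15·15·cos(90°) = 450, so QC = 15·√2.
Step 2: By the inverse law of cosines on triangle CQZ: cos(∠CQZ) = ((15·√2)² + 15² − 15²) / (2·15·√2·15) = 450/636.4 = 0.7071, so ∠CQZ = 45°.

Therefore, the measure of angle ∠CQZ = 45°.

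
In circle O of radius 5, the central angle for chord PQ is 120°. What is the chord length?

Drop a perpendicular from the center to the chord, bisecting both the chord and the central angle.
Each half-chord = r sin(θ/2) = 5 sin(60°).
The full chord = 2 × 5 × sin(60°) = 5*sqrt(3).

5*sqrt(3)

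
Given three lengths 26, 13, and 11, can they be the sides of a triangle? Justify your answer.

No.
The triangle inequality is violated: 13 + 11 = 24 ≤ 26.
These lengths cannot form a triangle.

No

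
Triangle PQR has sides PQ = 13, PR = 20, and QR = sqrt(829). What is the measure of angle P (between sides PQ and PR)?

By the inverse law of cosines: cos(P) = (PQ² + PR² - QR²) / (2 × PQ × PR)
cos(P) = (13² + 20² - (sqrt(829))²) / (2 × 13 × 20)
cos(P) = (169 + 400 - (829)) / 520
cos(P) = -1/2
P = arccos(-1/2) = 120°

120°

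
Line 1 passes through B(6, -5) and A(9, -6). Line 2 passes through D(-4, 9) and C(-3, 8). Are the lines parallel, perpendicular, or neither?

Slope of line 1: m1 = (-6 - -5)/(9 - 6) = -1/3 = -1/3
Slope of line 2: m2 = (8 - 9)/(-3 - -4) = -1/1 = -1
m1 != m2 and m1*m2 = 1/3 != -1. Neither.

Neither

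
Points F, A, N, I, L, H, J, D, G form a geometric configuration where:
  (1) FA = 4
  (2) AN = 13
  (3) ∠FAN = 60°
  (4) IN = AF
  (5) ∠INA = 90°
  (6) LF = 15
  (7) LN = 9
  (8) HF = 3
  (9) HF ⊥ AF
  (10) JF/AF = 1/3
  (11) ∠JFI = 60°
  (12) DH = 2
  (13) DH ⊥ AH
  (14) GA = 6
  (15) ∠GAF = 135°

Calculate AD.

Step 1: By the law of cosines on triangle HFA: HA² = 3² + 4² − 2·3·4·cos(90°) = 25, so HA = 5.
Step 2: By the law of cosines on triangle AHD: AD² = 5² + 2² − 2·5·2·cos(90°) = 29, so AD = √29.

Therefore, the length of AD = √29.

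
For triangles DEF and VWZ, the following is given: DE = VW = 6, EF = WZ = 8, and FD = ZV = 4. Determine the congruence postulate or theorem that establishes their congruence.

The given information matches SSS: All three pairs of corresponding sides are equal (Side-Side-Side).

SSS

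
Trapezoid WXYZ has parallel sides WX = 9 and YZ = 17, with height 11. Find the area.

A trapezoid's area equals the midsegment times the height.
The midsegment is (9 + 17) / 2 = 13.
Area = 13 * 11 = 143.

143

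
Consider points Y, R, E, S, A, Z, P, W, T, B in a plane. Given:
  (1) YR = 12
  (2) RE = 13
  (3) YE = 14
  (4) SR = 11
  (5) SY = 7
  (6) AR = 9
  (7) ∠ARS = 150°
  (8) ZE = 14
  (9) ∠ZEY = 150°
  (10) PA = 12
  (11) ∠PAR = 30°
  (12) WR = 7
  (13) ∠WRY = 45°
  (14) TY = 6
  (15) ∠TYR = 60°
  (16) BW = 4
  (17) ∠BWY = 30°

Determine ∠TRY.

Step 1: By the law of cosines on triangle RYT: RT² = 12² + 6² − 2·12·6·cos(60°) = 108, so RT = 6·√3.
Step 2: By the inverse law of cosines on triangle TRY: cos(∠TRY) = ((6·√3)² + 12² − 6²) / (2·6·√3·12) = 216/249.42 = 0.866, so ∠TRY = 30°.

Therefore, the measure of angle ∠TRY = 30°.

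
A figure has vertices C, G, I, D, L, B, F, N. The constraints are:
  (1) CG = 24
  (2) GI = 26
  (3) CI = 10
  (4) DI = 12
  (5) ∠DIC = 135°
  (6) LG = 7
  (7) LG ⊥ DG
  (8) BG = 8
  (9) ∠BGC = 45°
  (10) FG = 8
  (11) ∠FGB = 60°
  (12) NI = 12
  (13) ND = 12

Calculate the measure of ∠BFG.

Step 1: By the law of cosines on triangle FGB: FB² = 8² + 8² − 2·8·8·cos(60°) = 64, so FB = 8.
Step 2: By the inverse law of cosines on triangle BFG: cos(∠BFG) = (8² + 8² − 8²) / (2·8·8) = 64/128 = 0.5, so ∠BFG = 60°.

Therefore, the measure of angle ∠BFG = 60°.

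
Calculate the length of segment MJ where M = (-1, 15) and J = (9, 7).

d = sqrt((10)^2 + (-8)^2) = sqrt(164) = 2*sqrt(41)

2*sqrt(41)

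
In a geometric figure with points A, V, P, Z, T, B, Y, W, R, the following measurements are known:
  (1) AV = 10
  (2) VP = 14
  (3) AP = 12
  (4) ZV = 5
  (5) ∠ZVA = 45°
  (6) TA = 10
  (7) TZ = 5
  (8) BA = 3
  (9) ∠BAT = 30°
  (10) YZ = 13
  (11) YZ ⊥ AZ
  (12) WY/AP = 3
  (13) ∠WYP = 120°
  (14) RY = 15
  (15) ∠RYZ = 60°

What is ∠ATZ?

Step 1: By the law of cosines on triangle AVZ: AZ² = 10² + 5² − 2·10·5·cos(45°) = 54.29, so AZ ≈ 7.37.
Step 2: By the inverse law of cosines on triangle ATZ: cos(∠ATZ) = (10² + 5² − 7.37²) / (2·10·5) = 70.71/100 = 0.7071, so ∠ATZ = 45°.

Therefore, the measure of angle ∠ATZ = 45°.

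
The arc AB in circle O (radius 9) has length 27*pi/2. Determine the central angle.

θ = 360 × 27*pi/2 / (2π × 9) = 270° (rearranging arc length formula).

270°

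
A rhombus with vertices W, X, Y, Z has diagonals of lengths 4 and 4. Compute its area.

Area of a rhombus = (d1 * d2) / 2
Area = (4 * 4) / 2
Area = 16 / 2
Area = 8

8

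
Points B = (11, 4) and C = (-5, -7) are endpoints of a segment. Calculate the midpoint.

M = ((x₁ + x₂)/2, (y₁ + y₂)/2)
= ((11 + -5)/2, (4 + -7)/2)
= (6/2, -3/2) = (3, -3/2)

(3, -3/2)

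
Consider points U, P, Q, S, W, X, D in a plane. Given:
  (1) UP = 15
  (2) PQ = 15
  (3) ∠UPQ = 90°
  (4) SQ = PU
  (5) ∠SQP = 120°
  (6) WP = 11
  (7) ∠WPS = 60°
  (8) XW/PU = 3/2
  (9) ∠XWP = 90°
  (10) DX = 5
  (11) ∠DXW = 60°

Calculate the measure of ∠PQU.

Step 1: By the law of cosines on triangle QPU: QU² = 15² + 15² − 2·15·15·cos(90°) = 450, so QU = 15·√2.
Step 2: By the inverse law of cosines on triangle PQU: cos(∠PQU) = (15² + (15·√2)² − 15²) / (2·15·15·√2) = 450/636.4 = 0.7071, so ∠PQU = 45°.

Therefore, the measure of angle ∠PQU = 45°.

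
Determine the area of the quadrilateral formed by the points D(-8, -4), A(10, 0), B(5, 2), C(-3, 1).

The Shoelace formula works by pairing each vertex with the next (cycling back to the first).
For each pair, compute x_i*y_(i+1) - x_(i+1)*y_i:
  (-8*0 - 10*-4) = 40
  (10*2 - 5*0) = 20
  (5*1 - -3*2) = 11
  (-3*-4 - -8*1) = 20
Taking half the absolute value of the total: Area = (1/2)(91) = 91/2.

91/2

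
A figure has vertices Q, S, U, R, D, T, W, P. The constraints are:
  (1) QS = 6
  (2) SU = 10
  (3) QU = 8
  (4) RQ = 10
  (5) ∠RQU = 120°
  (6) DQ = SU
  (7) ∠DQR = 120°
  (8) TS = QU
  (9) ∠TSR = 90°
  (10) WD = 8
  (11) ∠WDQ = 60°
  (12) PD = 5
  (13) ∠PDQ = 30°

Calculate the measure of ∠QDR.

From the given relations: DQ = SU = 10.
Step 1: By the law of cosines on triangle DQR: DR² = 10² + 10² − 2·10·10·cos(120°) = 300, so DR = 10·√3.
Step 2: By the inverse law of cosines on triangle QDR: cos(∠QDR) = (10² + (10·√3)² − 10²) / (2·10·10·√3) = 300/346.41 = 0.866, so ∠QDR = 30°.

Therefore, the measure of angle ∠QDR = 30°.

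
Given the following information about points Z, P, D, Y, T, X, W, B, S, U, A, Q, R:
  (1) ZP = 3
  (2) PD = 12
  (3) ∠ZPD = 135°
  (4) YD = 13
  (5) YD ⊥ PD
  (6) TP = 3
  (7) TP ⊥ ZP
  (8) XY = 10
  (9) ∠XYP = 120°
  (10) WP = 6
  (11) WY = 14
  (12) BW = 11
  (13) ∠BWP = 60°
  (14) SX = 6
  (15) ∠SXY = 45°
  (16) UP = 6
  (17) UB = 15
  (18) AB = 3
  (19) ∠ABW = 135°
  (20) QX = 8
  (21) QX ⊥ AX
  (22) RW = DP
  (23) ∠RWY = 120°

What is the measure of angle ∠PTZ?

Step 1: By the law of cosines on triangle TPZ: TZ² = 3² + 3² − 2·3·3·cos(90°) = 18, so TZ = 3·√2.
Step 2: By the inverse law of cosines on triangle PTZ: cos(∠PTZ) = (3² + (3·√2)² − 3²) / (2·3·3·√2) = 18/25.46 = 0.7071, so ∠PTZ = 45°.

Therefore, the measure of angle ∠PTZ = 45°.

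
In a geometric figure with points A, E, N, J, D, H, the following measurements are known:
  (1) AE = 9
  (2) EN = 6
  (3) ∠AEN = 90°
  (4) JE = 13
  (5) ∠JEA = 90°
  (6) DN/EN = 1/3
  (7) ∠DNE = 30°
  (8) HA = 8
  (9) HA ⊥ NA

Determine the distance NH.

Step 1: By the law of cosines on triangle NEA: NA² = 6² + 9² − 2·6·9·cos(90°) = 117, so NA = 3·√13.
Step 2: By the law of cosines on triangle NAH: NH² = (3·√13)² + 8² − 2·3·√13·8·cos(90°) = 181, so NH = √181.

Therefore, the length of NH = √181.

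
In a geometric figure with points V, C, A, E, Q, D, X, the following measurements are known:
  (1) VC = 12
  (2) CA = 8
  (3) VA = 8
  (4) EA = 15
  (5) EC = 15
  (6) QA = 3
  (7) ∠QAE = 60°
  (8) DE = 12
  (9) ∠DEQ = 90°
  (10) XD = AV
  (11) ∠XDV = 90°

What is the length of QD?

Step 1: By the law of cosines on triangle EAQ: EQ² = 15² + 3² − 2·15·3·cos(60°) = 189, so EQ = 3·√21.
Step 2: By the law of cosines on triangle QED: QD² = (3·√21)² + 12² − 2·3·√21·12·cos(90°) = 333, so QD = 3·√37.

Therefore, the length of QD = 3·√37.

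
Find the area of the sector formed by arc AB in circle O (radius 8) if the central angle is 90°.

The full circle has area πr² = π(8)² = 64*pi.
The sector covers 90° out of 360°, a fraction of 1/4.
Sector area = 64*pi × 1/4 = 16*pi.

16*pi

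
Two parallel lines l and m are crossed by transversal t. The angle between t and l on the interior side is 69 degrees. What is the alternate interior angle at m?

Alternate interior angles are equal: 69 degrees.

69 degrees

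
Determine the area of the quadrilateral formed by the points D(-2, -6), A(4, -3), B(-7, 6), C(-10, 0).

Shoelace: sum of cross terms = 153, Area = (1/2)|153| = 153/2

153/2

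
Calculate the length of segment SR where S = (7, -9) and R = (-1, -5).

The horizontal distance is |-1 - 7| = 8 and the vertical distance is |-5 - -9| = 4.
By the Pythagorean theorem, d = sqrt(8^2 + 4^2) = sqrt(80) = 4*sqrt(5).

4*sqrt(5)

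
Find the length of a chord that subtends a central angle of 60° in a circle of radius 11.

Drop a perpendicular from the center to the chord, bisecting both the chord and the central angle.
Each half-chord = r sin(θ/2) = 11 sin(30°).
The full chord = 2 × 11 × sin(30°) = 11.

11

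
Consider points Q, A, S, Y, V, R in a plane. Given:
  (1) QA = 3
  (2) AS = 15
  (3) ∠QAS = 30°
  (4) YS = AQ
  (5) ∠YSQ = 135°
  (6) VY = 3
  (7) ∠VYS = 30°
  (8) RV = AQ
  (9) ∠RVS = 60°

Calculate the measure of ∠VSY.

From the given relations: YS = AQ = 3.
Step 1: By the law of cosines on triangle SYV: SV² = 3² + 3² − 2·3·3·cos(30°) = 2.41, so SV ≈ 1.55.
Step 2: By the inverse law of cosines on triangle VSY: cos(∠VSY) = (1.55² + 3² − 3²) / (2·1.55·3) = 2.41/9.32 = 0.2588, so ∠VSY = 75°.

Therefore, the measure of angle ∠VSY = 75°.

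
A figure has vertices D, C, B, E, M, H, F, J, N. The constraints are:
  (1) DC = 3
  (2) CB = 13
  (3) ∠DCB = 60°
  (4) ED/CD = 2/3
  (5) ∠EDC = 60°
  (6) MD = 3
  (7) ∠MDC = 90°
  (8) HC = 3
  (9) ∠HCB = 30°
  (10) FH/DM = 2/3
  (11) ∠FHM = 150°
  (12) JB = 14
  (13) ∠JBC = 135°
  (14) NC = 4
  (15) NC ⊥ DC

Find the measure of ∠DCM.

Step 1: By the law of cosines on triangle CDM: CM² = 3² + 3² − 2·3·3·cos(90°) = 18, so CM = 3·√2.
Step 2: By the inverse law of cosines on triangle DCM: cos(∠DCM) = (3² + (3·√2)² − 3²) / (2·3·3·√2) = 18/25.46 = 0.7071, so ∠DCM = 45°.

Therefore, the measure of angle ∠DCM = 45°.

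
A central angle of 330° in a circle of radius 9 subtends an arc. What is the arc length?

The full circumference is 2πr = 2π(9) = 18*pi.
The arc spans 330° out of 360°, which is a fraction of 11/12.
Arc length = 18*pi × 11/12 = 33*pi/2.

33*pi/2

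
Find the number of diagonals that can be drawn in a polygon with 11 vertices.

The number of diagonals in an n-gon is n(n - 3)/2.
For n = 11: 11(11 - 3)/2 = 11 × 8 / 2 = 44.

44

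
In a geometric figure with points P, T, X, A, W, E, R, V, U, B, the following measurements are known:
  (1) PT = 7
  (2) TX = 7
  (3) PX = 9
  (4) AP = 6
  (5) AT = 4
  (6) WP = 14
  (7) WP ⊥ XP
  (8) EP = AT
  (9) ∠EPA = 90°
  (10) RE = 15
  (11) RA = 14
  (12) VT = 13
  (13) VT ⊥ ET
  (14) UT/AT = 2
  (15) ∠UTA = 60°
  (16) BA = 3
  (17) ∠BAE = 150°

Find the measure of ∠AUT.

From the given relations: UT = 2·AT = 2·4 = 8.
Step 1: By the law of cosines on triangle UTA: UA² = 8² + 4² − 2·8·4·cos(60°) = 48, so UA = 4·√3.
Step 2: By the inverse law of cosines on triangle AUT: cos(∠AUT) = ((4·√3)² + 8² − 4²) / (2·4·√3·8) = 96/110.85 = 0.866, so ∠AUT = 30°.

Therefore, the measure of angle ∠AUT = 30°.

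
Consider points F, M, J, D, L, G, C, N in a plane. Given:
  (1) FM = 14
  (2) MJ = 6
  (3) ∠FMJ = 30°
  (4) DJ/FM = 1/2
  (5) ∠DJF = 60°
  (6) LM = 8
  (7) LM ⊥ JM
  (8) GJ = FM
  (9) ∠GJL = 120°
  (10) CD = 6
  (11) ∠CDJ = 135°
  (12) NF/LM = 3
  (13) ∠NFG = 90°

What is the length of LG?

From the given relations: GJ = FM = 14.
Step 1: By the law of cosines on triangle LMJ: LJ² = 8² + 6² − 2·8·6·cos(90°) = 100, so LJ = 10.
Step 2: By the law of cosines on triangle LJG: LG² = 10² + 14² − 2·10·14·cos(120°) = 436, so LG = 2·√109.

Therefore, the length of LG = 2·√109.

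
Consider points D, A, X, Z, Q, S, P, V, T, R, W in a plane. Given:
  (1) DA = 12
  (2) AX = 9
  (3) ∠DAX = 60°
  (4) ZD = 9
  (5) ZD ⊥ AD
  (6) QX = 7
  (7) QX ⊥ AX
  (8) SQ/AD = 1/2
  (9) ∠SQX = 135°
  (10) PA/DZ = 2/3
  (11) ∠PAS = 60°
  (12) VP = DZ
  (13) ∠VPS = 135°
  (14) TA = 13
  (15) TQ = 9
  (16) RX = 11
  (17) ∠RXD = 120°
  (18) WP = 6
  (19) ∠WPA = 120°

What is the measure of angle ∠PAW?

From the given relations: PA = 2/3·DZ = 2/3·9 = 6.
Step 1: By the law of cosines on triangle APW: AW² = 6² + 6² − 2·6·6·cos(120°) = 108, so AW = 6·√3.
Step 2: By the inverse law of cosines on triangle PAW: cos(∠PAW) = (6² + (6·√3)² − 6²) / (2·6·6·√3) = 108/124.71 = 0.866, so ∠PAW = 30°.

Therefore, the measure of angle ∠PAW = 30°.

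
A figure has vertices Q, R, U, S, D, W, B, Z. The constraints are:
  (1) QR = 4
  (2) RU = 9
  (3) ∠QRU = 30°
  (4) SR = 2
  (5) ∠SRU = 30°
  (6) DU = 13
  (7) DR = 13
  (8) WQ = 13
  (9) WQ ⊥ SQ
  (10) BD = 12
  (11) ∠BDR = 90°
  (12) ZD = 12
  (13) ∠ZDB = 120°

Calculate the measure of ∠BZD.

Step 1: By the law of cosines on triangle ZDB: ZB² = 12² + 12² − 2·12·12·cos(120°) = 432, so ZB = 12·√3.
Step 2: By the inverse law of cosines on triangle BZD: cos(∠BZD) = ((12·√3)² + 12² − 12²) / (2·12·√3·12) = 432/498.83 = 0.866, so ∠BZD = 30°.

Therefore, the measure of angle ∠BZD = 30°.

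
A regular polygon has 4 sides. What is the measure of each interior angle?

Each interior angle of a regular n-gon is (n - 2) * 180 / n.
For n = 4: (4 - 2) * 180 / 4 = 360/4 = 90 degrees.

90 degrees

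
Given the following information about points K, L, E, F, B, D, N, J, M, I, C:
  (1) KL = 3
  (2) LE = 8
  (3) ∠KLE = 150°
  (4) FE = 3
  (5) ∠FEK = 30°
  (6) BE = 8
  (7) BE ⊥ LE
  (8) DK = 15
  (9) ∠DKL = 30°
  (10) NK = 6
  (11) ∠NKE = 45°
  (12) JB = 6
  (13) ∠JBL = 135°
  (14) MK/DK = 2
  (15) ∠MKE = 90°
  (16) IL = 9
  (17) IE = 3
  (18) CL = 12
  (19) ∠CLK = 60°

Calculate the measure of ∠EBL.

Step 1: By the law of cosines on triangle BEL: BL² = 8² + 8² − 2·8·8·cos(90°) = 128, so BL = 8·√2.
Step 2: By the inverse law of cosines on triangle EBL: cos(∠EBL) = (8² + (8·√2)² − 8²) / (2·8·8·√2) = 128/181.02 = 0.7071, so ∠EBL = 45°.

Therefore, the measure of angle ∠EBL = 45°.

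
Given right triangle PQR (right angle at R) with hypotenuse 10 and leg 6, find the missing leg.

Rearranging the Pythagorean theorem to solve for the unknown leg:
leg^2 = hypotenuse^2 - known_leg^2 = 100 - 36 = 64
leg = sqrt(64) = 8.

8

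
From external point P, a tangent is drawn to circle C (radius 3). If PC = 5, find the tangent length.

Let T be the point of tangency. Then CT ⊥ PT (radius ⊥ tangent).
In right triangle CTP: CP² = CT² + PT²
5² = 3² + PT²
PT² = 16, PT = 4

4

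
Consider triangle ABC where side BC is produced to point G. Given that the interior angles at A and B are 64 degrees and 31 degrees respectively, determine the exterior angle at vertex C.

By the exterior angle theorem, an exterior angle of a triangle equals the sum of the two remote interior angles.
Exterior angle = angle A + angle B
Exterior angle = 64 + 31 = 95 degrees

95 degrees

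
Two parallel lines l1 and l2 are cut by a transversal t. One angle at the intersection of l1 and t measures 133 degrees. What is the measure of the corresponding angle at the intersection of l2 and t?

Corresponding angles are equal: 133 degrees.

133 degrees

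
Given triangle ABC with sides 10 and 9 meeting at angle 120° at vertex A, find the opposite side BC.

When two sides and the included angle are known, the law of cosines gives the third side.
c^2 = a^2 + b^2 - 2ab cos(C) generalizes the Pythagorean theorem to non-right triangles.
Here: BC^2 = 100 + 81 - 180*(-1/2) = 271
BC = sqrt(271)

sqrt(271)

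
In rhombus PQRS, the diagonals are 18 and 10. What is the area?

The diagonals of a rhombus divide it into four right triangles.
Each triangle has legs 18/ 2 = 9 and 10/2 = 5, so each has area (1/2)*9*5 = 45/2.
Four such triangles give total area = (d1 * d2) / 2 = 90.

90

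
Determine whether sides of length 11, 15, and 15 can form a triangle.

Sort the sides: 11, 15, 15.
It suffices to check that the sum of the two smallest exceeds the largest:
11 + 15 = 26 > 15. ✓
Yes, a valid triangle can be formed.

Yes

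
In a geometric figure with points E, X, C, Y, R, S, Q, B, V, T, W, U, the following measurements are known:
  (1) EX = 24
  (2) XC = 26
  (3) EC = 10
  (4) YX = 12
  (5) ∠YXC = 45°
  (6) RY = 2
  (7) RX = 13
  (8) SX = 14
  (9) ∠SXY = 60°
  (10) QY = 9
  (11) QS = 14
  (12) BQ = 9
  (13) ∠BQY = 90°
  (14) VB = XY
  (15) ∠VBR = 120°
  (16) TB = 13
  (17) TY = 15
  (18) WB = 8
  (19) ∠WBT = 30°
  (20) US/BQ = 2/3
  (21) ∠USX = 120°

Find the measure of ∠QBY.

Step 1: By the law of cosines on triangle BQY: BY² = 9² + 9² − 2·9·9·cos(90°) = 162, so BY = 9·√2.
Step 2: By the inverse law of cosines on triangle QBY: cos(∠QBY) = (9² + (9·√2)² − 9²) / (2·9·9·√2) = 162/229.1 = 0.7071, so ∠QBY = 45°.

Therefore, the measure of angle ∠QBY = 45°.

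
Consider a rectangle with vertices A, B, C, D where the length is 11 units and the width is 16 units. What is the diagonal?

d = sqrt(11^2 + 16^2) = sqrt(377)

sqrt(377)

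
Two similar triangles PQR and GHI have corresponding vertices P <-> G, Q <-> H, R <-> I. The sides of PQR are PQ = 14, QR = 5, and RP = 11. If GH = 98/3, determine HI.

Since the triangles are similar, the ratio of corresponding sides is constant.
Scale factor k = GH / PQ = 98/3 / 14 = 7/3
HI = k * QR = 7/3 * 5 = 35/3

35/3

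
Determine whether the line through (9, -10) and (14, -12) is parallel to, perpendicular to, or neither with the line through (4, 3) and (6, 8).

Slope of line 1: m1 = (-12 - -10)/(14 - 9) = -2/5 = -2/5
Slope of line 2: m2 = (8 - 3)/(6 - 4) = 5/2 = 5/2
Two lines are perpendicular when the product of their slopes is -1 (negative reciprocals).
m1 * m2 = (-2/5) * (5/2) = -1, confirming perpendicularity.

Perpendicular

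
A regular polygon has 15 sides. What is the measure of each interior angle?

Each interior angle of a regular n-gon is (n - 2) * 180 / n.
For n = 15: (15 - 2) * 180 / 15 = 2340/15 = 156 degrees.

156 degrees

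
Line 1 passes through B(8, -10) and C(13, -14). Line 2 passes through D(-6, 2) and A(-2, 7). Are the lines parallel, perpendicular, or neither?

Slope of line 1: m1 = (-14 - -10)/(13 - 8) = -4/5 = -4/5
Slope of line 2: m2 = (7 - 2)/(-2 - -6) = 5/4 = 5/4
m1 * m2 = (-4/5) * (5/4) = -1 = -1, so the lines are perpendicular.

Perpendicular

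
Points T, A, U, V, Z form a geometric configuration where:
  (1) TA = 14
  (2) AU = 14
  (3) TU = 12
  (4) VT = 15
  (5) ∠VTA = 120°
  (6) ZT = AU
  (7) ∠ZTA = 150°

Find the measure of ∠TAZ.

From the given relations: ZT = AU = 14.
Step 1: By the law of cosines on triangle ATZ: AZ² = 14² + 14² − 2·14·14·cos(150°) = 731.48, so AZ ≈ 27.05.
Step 2: By the inverse law of cosines on triangle TAZ: cos(∠TAZ) = (14² + 27.05² − 14²) / (2·14·27.05) = 731.48/757.29 = 0.9659, so ∠TAZ = 15°.

Therefore, the measure of angle ∠TAZ = 15°.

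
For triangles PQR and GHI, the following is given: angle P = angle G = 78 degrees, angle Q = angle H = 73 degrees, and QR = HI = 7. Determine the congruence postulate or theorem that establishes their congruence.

Consider the given information: angle P = angle G = 78 degrees, angle Q = angle H = 73 degrees, and QR = HI = 7
This is not SSS or ASA: SSS requires all three pairs of sides, but we don't have that. ASA requires two angles and the side between them.
The correct criterion is AAS. Two pairs of corresponding angles and a non-included side are equal (Angle-Angle-Side).

AAS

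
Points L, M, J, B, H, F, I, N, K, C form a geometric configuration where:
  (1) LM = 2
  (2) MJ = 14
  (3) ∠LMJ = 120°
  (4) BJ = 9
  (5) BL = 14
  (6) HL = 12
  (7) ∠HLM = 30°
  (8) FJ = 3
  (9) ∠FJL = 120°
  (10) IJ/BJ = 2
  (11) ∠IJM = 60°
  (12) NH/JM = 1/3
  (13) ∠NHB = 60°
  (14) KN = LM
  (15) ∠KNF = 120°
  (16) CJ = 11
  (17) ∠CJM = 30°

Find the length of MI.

From the given relations: IJ = 2·BJ = 2·9 = 18.
Step 1: By the law of cosines on triangle MJI: MI² = 14² + 18² − 2·14·18·cos(60°) = 268, so MI = 2·√67.

Therefore, the length of MI = 2·√67.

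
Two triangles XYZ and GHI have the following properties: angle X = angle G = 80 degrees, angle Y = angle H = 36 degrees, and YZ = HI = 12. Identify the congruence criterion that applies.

The given information provides:
angle X = angle G = 80 degrees, angle Y = angle H = 36 degrees, and YZ = HI = 12
This matches the AAS congruence theorem.
Two pairs of corresponding angles and a non-included side are equal (Angle-Angle-Side).

AAS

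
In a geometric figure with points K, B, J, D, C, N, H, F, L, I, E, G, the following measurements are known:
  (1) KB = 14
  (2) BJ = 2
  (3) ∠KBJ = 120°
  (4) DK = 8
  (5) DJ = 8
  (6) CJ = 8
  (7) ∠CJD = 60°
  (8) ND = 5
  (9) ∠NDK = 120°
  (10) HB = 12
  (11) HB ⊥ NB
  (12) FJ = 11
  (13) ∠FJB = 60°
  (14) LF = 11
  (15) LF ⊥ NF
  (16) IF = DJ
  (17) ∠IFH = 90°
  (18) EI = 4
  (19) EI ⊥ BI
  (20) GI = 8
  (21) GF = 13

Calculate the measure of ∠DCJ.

Step 1: By the law of cosines on triangle CJD: CD² = 8² + 8² − 2·8·8·cos(60°) = 64, so CD = 8.
Step 2: By the inverse law of cosines on triangle DCJ: cos(∠DCJ) = (8² + 8² − 8²) / (2·8·8) = 64/128 = 0.5, so ∠DCJ = 60°.

Therefore, the measure of angle ∠DCJ = 60°.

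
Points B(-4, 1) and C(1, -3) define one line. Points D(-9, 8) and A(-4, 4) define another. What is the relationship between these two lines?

Slope of line 1: m1 = (-3 - 1)/(1 - -4) = -4/5 = -4/5
Slope of line 2: m2 = (4 - 8)/(-4 - -9) = -4/5 = -4/5
Two lines are parallel if and only if they have equal slopes (or both are vertical).
Here m1 = m2 = -4/5, confirming the lines are parallel.

Parallel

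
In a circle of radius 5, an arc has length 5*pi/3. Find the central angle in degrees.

θ = 360 × 5*pi/3 / (2π × 5) = 60° (rearranging arc length formula).

60°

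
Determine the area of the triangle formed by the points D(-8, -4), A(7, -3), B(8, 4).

Shoelace: Area = (1/2)|-8(-3-4) + 7(4--4) + 8(-4--3)| = (1/2)(104) = 52

52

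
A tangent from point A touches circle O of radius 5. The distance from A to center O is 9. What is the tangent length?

The tangent, radius, and line from the external point to the center form a right triangle.
The right angle is where the tangent meets the radius.
By the Pythagorean theorem: tangent² + 5² = 9²
tangent² = 81 - 25 = 56
tangent = 2*sqrt(14)

2*sqrt(14)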